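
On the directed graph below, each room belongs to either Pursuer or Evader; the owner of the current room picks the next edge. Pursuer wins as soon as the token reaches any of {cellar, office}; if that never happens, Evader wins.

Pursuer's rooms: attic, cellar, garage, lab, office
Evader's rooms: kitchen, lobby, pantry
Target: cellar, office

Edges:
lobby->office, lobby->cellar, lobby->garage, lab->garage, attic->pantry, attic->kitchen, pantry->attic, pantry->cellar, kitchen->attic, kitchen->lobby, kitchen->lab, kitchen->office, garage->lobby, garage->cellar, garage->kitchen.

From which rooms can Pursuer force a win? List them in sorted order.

cellar, garage, lab, lobby, office

A0 = {cellar, office}
A1: add {garage} — garage (Pursuer) has garage→cellar.
A2: add {lab, lobby} — lobby (Evader): all of {office, cellar, garage} already in; lab (Pursuer) has lab→garage.
A3 = A2; e.g. attic (Pursuer) has no edge into A2. Fixed point.
Pursuer's winning region = {cellar, garage, lab, lobby, office}.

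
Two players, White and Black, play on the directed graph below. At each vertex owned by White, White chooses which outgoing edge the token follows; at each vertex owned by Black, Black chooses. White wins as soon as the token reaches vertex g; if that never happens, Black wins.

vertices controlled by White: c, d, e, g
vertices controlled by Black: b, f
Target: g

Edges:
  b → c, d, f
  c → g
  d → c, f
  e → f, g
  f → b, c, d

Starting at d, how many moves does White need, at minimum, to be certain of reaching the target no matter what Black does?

A0 = {g}
A1: add {c, e} — c (White) has c→g; e (White) has e→g.
A2: add {d} — d (White) has d→c.
A3 = A2; e.g. b (Black) can still go to f. Fixed point.
d enters the attractor at level 2, so White can force the target in 2 moves from there.

2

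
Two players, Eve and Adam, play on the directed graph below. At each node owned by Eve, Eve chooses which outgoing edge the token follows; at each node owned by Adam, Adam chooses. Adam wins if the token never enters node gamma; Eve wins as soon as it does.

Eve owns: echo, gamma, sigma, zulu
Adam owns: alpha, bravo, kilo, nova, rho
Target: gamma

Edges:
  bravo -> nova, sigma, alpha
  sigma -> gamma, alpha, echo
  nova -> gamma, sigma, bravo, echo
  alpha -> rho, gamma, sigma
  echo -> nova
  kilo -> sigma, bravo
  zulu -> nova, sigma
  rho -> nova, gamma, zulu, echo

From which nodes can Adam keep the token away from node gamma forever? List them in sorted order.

A0 = {gamma}
A1: add {sigma} — sigma (Eve) has sigma→gamma.
A2: add {zulu} — zulu (Eve) has zulu→sigma.
A3 = A2; e.g. nova (Adam) can still go to bravo. Fixed point.
Eve's attractor = {gamma, sigma, zulu}; Adam avoids the target exactly from the complement.

alpha, bravo, echo, kilo, nova, rho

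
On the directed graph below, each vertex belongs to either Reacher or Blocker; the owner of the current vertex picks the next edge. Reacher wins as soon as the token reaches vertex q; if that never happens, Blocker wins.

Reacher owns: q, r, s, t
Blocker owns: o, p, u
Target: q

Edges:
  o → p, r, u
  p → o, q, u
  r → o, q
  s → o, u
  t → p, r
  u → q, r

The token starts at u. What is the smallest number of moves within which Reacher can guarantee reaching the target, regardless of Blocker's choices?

A0 = {q}
A1: add {r} — r (Reacher) has r→q.
A2: add {t, u} — t (Reacher) has t→r; u (Blocker): all of {q, r} already in.
u enters the attractor at level 2, so Reacher can force the target in 2 moves from there.

2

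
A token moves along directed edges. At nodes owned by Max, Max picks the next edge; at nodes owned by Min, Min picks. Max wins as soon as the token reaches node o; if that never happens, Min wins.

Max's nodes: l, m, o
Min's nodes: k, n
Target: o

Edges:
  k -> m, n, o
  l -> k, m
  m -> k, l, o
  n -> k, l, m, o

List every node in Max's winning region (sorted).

A0 = {o}
A1: add {m} — m (Max) has m→o.
A2: add {l} — l (Max) has l→m.
A3 = A2; e.g. k (Min) can still go to n. Fixed point.
Max's winning region = {l, m, o}.

l, m, o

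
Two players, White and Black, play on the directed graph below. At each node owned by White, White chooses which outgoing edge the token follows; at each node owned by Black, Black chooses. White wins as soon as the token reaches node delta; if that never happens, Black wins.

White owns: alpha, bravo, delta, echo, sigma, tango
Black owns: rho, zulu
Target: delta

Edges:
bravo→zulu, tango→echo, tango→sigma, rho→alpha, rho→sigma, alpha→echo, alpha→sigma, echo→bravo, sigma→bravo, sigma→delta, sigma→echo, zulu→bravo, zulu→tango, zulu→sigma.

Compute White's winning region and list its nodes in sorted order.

A0 = {delta}
A1: add {sigma} — sigma (White) has sigma→delta.
A2: add {alpha, tango} — tango (White) has tango→sigma; alpha (White) has alpha→sigma.
A3: add {rho} — rho (Black): all of {alpha, sigma} already in.
A4 = A3; e.g. bravo (White) has no edge into A3. Fixed point.
White's winning region = {alpha, delta, rho, sigma, tango}.

alpha, delta, rho, sigma, tango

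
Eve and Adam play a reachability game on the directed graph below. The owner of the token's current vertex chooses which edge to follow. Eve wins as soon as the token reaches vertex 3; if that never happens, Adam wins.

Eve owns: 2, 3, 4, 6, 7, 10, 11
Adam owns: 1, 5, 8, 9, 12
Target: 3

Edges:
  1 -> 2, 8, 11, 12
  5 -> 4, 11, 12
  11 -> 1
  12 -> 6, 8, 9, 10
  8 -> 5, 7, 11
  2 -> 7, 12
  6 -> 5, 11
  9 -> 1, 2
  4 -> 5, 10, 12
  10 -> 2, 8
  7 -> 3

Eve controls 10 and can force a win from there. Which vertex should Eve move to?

2

A0 = {3}
A1: add {7} — 7 (Eve) has 7→3.
A2: add {2} — 2 (Eve) has 2→7.
A3: add {10} — 10 (Eve) has 10→2.
A4: add {4} — 4 (Eve) has 4→10.
A5 = A4; e.g. 1 (Adam) can still go to 8. Fixed point.
From 10, successor 2 is in the attractor (rank 2); the other successor 8 is not.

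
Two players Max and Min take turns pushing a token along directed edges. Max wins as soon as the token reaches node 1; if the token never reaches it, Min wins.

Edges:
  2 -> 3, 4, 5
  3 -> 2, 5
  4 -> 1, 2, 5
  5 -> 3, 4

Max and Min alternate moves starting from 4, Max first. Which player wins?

Track states (vertex, player-to-move).
A0 = {(1,Max), (1,Min)}
A1: add {(4,Max)}.
(4,Max) ∈ A1 ⇒ Max forces the target.

Max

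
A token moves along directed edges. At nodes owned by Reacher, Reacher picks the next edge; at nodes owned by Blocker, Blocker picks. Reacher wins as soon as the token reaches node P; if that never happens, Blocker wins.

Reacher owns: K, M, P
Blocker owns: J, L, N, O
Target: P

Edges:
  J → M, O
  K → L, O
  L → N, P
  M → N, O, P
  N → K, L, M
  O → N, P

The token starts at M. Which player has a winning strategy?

A0 = {P}
A1: add {M} — M (Reacher) has M→P.
A2 = A1; e.g. J (Blocker) can still go to O. Fixed point.
M ∈ A1, so Reacher can force the target.

Reacher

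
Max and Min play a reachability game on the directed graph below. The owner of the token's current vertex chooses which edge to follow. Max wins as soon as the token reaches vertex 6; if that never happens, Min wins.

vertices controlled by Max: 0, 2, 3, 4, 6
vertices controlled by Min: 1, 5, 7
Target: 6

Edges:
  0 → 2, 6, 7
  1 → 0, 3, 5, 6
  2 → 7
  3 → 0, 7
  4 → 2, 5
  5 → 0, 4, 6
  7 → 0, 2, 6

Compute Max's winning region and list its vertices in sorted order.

A0 = {6}
A1: add {0} — 0 (Max) has 0→6.
A2: add {3} — 3 (Max) has 3→0.
A3 = A2; e.g. 1 (Min) can still go to 5. Fixed point.
Max's winning region = {0, 3, 6}.

0, 3, 6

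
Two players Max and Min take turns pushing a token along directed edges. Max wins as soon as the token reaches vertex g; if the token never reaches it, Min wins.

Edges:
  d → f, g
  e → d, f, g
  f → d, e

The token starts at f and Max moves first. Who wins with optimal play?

Track states (vertex, player-to-move).
A0 = {(g,Max), (g,Min)}
A1: add {(d,Max), (e,Max)}.
A2: add {(f,Min)}.
A3 = A2; e.g. (d,Min) stays out. (f,Max) never enters ⇒ Min avoids the target.

Min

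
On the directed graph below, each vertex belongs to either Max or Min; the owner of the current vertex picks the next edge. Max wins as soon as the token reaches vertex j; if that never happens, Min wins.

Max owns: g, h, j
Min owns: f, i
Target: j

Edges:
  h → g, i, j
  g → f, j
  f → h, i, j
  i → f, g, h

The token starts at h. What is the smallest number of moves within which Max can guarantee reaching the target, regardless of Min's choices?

A0 = {j}
A1: add {g, h} — g (Max) has g→j; h (Max) has h→j.
A2 = A1; e.g. f (Min) can still go to i. Fixed point.
h enters the attractor at level 1, so Max can force the target in 1 move from there.

1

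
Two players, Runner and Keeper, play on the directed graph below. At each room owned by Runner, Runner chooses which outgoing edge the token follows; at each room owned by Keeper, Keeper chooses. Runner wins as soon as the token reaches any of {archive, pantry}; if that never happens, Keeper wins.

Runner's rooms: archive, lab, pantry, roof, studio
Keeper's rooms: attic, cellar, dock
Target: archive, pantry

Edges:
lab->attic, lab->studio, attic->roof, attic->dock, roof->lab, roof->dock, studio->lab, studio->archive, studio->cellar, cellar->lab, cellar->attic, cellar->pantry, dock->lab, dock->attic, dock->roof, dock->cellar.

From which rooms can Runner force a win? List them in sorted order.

A0 = {archive, pantry}
A1: add {studio} — studio (Runner) has studio→archive.
A2: add {lab} — lab (Runner) has lab→studio.
A3: add {roof} — roof (Runner) has roof→lab.
A4 = A3; e.g. attic (Keeper) can still go to dock. Fixed point.
Runner's winning region = {archive, lab, pantry, roof, studio}.

archive, lab, pantry, roof, studio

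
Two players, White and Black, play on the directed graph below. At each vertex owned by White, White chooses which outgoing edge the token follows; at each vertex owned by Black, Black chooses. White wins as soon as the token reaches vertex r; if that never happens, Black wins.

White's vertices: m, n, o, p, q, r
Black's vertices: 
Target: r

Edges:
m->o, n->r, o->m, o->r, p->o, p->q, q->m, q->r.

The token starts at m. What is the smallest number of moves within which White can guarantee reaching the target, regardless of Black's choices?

2

A0 = {r}
A1: add {n, o, q} — n (White) has n→r; o (White) has o→r; q (White) has q→r.
A2: add {m, p} — m (White) has m→o; p (White) has p→o.
A2 = all vertices. Fixed point.
m enters the attractor at level 2, so White can force the target in 2 moves from there.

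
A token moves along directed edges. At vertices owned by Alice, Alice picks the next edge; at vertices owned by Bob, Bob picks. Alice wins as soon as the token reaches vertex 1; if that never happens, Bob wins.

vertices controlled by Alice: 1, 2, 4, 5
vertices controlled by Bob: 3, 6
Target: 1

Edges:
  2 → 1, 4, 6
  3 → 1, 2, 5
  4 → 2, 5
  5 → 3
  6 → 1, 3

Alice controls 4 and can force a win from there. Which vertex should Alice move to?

2

A0 = {1}
A1: add {2} — 2 (Alice) has 2→1.
A2: add {4} — 4 (Alice) has 4→2.
A3 = A2; e.g. 3 (Bob) can still go to 5. Fixed point.
From 4, successor 2 is in the attractor (rank 1); the other successor 5 is not.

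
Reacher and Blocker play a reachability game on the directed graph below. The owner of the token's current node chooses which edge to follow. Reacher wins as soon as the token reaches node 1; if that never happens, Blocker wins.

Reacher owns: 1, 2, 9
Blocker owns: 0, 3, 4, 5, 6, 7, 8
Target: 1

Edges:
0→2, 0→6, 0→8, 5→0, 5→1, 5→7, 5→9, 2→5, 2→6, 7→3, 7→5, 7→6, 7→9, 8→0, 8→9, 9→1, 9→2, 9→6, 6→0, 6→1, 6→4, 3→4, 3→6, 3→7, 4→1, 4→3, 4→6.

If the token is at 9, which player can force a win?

A0 = {1}
A1: add {9} — 9 (Reacher) has 9→1.
A2 = A1; e.g. 0 (Blocker) can still go to 2. Fixed point.
9 ∈ A1, so Reacher can force the target.

Reacher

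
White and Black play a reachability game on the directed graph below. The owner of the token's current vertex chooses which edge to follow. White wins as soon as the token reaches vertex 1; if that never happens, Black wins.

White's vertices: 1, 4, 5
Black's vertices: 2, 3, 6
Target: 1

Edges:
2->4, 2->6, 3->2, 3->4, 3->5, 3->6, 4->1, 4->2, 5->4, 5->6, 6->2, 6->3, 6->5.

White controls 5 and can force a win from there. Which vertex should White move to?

A0 = {1}
A1: add {4} — 4 (White) has 4→1.
A2: add {5} — 5 (White) has 5→4.
A3 = A2; e.g. 2 (Black) can still go to 6. Fixed point.
From 5, successor 4 is in the attractor (rank 1); the other successor 6 is not.

4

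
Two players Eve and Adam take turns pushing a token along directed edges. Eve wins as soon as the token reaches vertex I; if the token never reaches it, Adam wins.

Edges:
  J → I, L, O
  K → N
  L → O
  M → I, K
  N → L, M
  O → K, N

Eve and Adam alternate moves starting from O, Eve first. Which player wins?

Adam

Track states (vertex, player-to-move).
A0 = {(I,Eve), (I,Adam)}
A1: add {(J,Eve), (M,Eve)}.
A2 = A1; e.g. (J,Adam) stays out. (O,Eve) never enters ⇒ Adam avoids the target.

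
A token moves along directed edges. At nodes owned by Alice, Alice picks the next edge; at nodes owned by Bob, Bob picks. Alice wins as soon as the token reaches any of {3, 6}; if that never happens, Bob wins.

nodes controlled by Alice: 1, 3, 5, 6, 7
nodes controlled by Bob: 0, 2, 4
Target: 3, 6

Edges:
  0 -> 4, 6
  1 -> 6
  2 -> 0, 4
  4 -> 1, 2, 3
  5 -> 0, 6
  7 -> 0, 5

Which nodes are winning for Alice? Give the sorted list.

A0 = {3, 6}
A1: add {1, 5} — 1 (Alice) has 1→6; 5 (Alice) has 5→6.
A2: add {7} — 7 (Alice) has 7→5.
A3 = A2; e.g. 0 (Bob) can still go to 4. Fixed point.
Alice's winning region = {1, 3, 5, 6, 7}.

1, 3, 5, 6, 7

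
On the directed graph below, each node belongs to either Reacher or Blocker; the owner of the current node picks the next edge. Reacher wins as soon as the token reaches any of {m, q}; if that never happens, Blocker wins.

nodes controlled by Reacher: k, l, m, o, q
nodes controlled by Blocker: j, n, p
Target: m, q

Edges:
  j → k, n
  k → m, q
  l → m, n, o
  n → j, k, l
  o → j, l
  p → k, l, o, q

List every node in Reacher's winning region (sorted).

k, l, m, o, p, q

A0 = {m, q}
A1: add {k, l} — k (Reacher) has k→m; l (Reacher) has l→m.
A2: add {o} — o (Reacher) has o→l.
A3: add {p} — p (Blocker): all of {k, l, o, q} already in.
A4 = A3; e.g. j (Blocker) can still go to n. Fixed point.
Reacher's winning region = {k, l, m, o, p, q}.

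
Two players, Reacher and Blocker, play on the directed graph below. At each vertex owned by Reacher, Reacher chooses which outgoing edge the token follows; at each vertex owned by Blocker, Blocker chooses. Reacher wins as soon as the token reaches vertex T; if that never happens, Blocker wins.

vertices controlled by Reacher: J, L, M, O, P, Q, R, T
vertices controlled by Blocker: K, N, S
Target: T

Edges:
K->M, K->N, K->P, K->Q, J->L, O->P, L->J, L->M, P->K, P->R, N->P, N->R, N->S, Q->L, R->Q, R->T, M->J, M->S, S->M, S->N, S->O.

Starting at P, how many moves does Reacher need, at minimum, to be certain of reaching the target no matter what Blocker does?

2

A0 = {T}
A1: add {R} — R (Reacher) has R→T.
A2: add {P} — P (Reacher) has P→R.
P enters the attractor at level 2, so Reacher can force the target in 2 moves from there.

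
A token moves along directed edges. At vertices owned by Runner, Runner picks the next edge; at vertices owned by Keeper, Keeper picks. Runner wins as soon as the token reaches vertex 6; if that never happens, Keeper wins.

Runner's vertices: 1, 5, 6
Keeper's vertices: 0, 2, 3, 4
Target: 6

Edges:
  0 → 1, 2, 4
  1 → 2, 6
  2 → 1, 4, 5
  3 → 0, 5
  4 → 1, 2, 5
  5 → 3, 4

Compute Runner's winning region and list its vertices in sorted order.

A0 = {6}
A1: add {1} — 1 (Runner) has 1→6.
A2 = A1; e.g. 0 (Keeper) can still go to 2. Fixed point.
Runner's winning region = {1, 6}.

1, 6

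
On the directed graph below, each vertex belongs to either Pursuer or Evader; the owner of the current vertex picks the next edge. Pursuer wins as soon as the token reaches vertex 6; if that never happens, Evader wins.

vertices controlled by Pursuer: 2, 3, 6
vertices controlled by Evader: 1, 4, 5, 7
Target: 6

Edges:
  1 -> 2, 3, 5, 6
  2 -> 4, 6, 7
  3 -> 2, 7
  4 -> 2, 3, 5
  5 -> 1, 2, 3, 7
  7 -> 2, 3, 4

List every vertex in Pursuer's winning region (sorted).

2, 3, 6

A0 = {6}
A1: add {2} — 2 (Pursuer) has 2→6.
A2: add {3} — 3 (Pursuer) has 3→2.
A3 = A2; e.g. 1 (Evader) can still go to 5. Fixed point.
Pursuer's winning region = {2, 3, 6}.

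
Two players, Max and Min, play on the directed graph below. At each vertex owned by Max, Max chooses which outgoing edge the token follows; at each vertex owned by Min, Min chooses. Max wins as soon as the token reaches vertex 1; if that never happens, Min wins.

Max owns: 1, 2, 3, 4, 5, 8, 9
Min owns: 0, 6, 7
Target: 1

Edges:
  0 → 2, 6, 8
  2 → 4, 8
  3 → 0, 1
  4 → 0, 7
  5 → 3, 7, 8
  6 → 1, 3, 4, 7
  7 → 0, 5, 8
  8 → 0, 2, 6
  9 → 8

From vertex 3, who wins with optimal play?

Max

A0 = {1}
A1: add {3} — 3 (Max) has 3→1.
3 ∈ A1, so Max can force the target.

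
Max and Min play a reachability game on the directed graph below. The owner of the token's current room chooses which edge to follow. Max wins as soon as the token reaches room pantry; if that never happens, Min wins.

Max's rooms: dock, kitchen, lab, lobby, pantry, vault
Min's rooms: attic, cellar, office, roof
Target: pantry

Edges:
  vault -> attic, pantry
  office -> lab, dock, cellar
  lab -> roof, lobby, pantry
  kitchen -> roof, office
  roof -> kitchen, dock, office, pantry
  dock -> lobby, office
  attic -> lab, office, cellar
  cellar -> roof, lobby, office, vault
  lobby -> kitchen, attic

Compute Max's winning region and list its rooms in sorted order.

A0 = {pantry}
A1: add {lab, vault} — lab (Max) has lab→pantry; vault (Max) has vault→pantry.
A2 = A1; e.g. roof (Min) can still go to kitchen. Fixed point.
Max's winning region = {lab, pantry, vault}.

lab, pantry, vault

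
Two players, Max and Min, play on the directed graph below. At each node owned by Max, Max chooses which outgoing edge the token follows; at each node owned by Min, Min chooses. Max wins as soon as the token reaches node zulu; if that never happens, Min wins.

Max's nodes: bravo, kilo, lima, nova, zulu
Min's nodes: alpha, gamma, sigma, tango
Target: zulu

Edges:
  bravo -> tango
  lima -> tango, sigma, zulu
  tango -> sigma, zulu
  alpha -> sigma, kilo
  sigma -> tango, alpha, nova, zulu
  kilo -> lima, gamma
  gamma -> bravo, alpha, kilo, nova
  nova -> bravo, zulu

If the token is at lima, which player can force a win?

A0 = {zulu}
A1: add {lima, nova} — lima (Max) has lima→zulu; nova (Max) has nova→zulu.
lima ∈ A1, so Max can force the target.

Max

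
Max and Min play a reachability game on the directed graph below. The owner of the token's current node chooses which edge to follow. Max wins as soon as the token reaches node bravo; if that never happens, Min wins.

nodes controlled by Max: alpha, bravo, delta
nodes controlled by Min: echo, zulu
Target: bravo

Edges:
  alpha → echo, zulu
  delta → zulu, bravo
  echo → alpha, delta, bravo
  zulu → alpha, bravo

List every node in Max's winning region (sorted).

A0 = {bravo}
A1: add {delta} — delta (Max) has delta→bravo.
A2 = A1; e.g. alpha (Max) has no edge into A1. Fixed point.
Max's winning region = {bravo, delta}.

bravo, delta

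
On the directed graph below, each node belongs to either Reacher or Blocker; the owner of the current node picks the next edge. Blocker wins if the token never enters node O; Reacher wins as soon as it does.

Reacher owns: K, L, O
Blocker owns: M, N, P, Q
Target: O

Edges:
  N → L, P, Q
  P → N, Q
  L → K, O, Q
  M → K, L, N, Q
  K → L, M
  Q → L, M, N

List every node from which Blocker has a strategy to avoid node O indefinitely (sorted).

M, N, P, Q

A0 = {O}
A1: add {L} — L (Reacher) has L→O.
A2: add {K} — K (Reacher) has K→L.
A3 = A2; e.g. M (Blocker) can still go to N. Fixed point.
Reacher's attractor = {K, L, O}; Blocker avoids the target exactly from the complement.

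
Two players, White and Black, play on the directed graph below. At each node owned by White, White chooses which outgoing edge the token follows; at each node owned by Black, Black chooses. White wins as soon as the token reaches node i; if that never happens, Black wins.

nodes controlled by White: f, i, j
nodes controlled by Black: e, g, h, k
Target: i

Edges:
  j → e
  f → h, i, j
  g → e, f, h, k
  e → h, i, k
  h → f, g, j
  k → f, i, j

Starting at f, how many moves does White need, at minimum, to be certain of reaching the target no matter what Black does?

1

A0 = {i}
A1: add {f} — f (White) has f→i.
A2 = A1; e.g. e (Black) can still go to h. Fixed point.
f enters the attractor at level 1, so White can force the target in 1 move from there.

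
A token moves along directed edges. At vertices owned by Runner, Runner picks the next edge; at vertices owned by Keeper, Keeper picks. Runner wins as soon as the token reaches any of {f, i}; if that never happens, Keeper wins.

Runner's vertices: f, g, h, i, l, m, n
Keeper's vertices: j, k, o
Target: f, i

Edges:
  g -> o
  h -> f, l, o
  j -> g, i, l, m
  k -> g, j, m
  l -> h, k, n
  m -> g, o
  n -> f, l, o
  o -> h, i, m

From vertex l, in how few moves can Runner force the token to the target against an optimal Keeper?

2

A0 = {f, i}
A1: add {h, n} — h (Runner) has h→f; n (Runner) has n→f.
A2: add {l} — l (Runner) has l→h.
A3 = A2; e.g. g (Runner) has no edge into A2. Fixed point.
l enters the attractor at level 2, so Runner can force the target in 2 moves from there.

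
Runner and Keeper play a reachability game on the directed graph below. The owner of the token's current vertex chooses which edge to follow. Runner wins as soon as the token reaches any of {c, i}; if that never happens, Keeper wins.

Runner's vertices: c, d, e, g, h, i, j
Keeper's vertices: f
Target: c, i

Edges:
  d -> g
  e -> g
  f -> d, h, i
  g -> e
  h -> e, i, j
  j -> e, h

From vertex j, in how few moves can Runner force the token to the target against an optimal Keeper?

2

A0 = {c, i}
A1: add {h} — h (Runner) has h→i.
A2: add {j} — j (Runner) has j→h.
A3 = A2; e.g. d (Runner) has no edge into A2. Fixed point.
j enters the attractor at level 2, so Runner can force the target in 2 moves from there.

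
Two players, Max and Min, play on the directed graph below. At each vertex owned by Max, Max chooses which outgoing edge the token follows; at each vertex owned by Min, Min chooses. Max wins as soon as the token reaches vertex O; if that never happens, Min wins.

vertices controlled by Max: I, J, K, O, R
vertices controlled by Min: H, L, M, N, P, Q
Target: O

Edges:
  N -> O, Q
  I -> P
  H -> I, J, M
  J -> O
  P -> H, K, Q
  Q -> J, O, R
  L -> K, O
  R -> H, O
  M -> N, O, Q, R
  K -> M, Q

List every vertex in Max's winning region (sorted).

A0 = {O}
A1: add {J, R} — J (Max) has J→O; R (Max) has R→O.
A2: add {Q} — Q (Min): all of {J, O, R} already in.
A3: add {K, N} — K (Max) has K→Q; N (Min): all of {O, Q} already in.
A4: add {L, M} — L (Min): all of {K, O} already in; M (Min): all of {N, O, Q, R} already in.
A5 = A4; e.g. H (Min) can still go to I. Fixed point.
Max's winning region = {J, K, L, M, N, O, Q, R}.

J, K, L, M, N, O, Q, R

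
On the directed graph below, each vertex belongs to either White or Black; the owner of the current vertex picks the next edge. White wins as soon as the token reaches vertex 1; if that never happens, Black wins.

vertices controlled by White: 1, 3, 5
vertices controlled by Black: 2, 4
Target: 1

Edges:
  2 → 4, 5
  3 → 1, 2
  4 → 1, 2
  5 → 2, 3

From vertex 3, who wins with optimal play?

White

A0 = {1}
A1: add {3} — 3 (White) has 3→1.
3 ∈ A1, so White can force the target.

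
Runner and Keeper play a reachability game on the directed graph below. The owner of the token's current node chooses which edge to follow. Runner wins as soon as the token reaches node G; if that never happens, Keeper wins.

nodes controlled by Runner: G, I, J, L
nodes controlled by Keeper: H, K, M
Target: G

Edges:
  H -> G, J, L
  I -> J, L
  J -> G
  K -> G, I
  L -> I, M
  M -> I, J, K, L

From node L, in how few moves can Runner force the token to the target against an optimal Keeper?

A0 = {G}
A1: add {J} — J (Runner) has J→G.
A2: add {I} — I (Runner) has I→J.
A3: add {K, L} — K (Keeper): all of {G, I} already in; L (Runner) has L→I.
L enters the attractor at level 3, so Runner can force the target in 3 moves from there.

3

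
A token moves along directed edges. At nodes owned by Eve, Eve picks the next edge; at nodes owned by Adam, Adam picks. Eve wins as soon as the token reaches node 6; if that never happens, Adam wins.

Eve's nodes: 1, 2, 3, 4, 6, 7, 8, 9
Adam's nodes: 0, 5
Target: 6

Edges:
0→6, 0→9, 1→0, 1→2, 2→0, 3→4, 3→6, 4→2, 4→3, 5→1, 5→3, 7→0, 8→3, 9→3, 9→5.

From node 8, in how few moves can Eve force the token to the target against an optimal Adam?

2

A0 = {6}
A1: add {3} — 3 (Eve) has 3→6.
A2: add {4, 8, 9} — 4 (Eve) has 4→3; 8 (Eve) has 8→3; 9 (Eve) has 9→3.
8 enters the attractor at level 2, so Eve can force the target in 2 moves from there.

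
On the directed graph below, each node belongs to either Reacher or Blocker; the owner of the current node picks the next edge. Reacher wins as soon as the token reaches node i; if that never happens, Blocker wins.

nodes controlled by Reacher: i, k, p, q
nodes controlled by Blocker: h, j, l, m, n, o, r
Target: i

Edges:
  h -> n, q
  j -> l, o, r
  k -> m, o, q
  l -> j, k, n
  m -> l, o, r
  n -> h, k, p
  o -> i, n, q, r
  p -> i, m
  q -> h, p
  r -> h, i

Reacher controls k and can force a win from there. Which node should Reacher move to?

q

A0 = {i}
A1: add {p} — p (Reacher) has p→i.
A2: add {q} — q (Reacher) has q→p.
A3: add {k} — k (Reacher) has k→q.
A4 = A3; e.g. h (Blocker) can still go to n. Fixed point.
From k, successor q is in the attractor (rank 2); the other successors m, o are not.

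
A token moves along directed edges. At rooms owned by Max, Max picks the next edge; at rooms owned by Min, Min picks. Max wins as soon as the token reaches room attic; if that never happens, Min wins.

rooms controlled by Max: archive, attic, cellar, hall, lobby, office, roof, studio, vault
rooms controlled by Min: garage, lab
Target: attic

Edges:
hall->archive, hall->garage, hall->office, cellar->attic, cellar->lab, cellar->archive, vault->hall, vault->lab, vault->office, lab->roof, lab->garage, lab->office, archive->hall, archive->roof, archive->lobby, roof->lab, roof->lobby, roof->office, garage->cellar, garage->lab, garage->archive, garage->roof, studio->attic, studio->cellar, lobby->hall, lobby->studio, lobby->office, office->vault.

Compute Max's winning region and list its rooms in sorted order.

A0 = {attic}
A1: add {cellar, studio} — cellar (Max) has cellar→attic; studio (Max) has studio→attic.
A2: add {lobby} — lobby (Max) has lobby→studio.
A3: add {archive, roof} — archive (Max) has archive→lobby; roof (Max) has roof→lobby.
A4: add {hall} — hall (Max) has hall→archive.
A5: add {vault} — vault (Max) has vault→hall.
A6: add {office} — office (Max) has office→vault.
A7 = A6; e.g. lab (Min) can still go to garage. Fixed point.
Max's winning region = {archive, attic, cellar, hall, lobby, office, roof, studio, vault}.

archive, attic, cellar, hall, lobby, office, roof, studio, vault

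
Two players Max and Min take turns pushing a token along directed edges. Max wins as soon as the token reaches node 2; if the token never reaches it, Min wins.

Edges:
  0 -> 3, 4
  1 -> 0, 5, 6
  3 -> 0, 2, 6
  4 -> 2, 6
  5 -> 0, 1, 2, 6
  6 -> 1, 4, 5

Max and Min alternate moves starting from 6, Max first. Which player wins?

Track states (vertex, player-to-move).
A0 = {(2,Max), (2,Min)}
A1: add {(3,Max), (4,Max), (5,Max)}.
A2: add {(0,Min)}.
A3: add {(1,Max)}.
A4: add {(6,Min)}.
A5 = A4; e.g. (0,Max) stays out. (6,Max) never enters ⇒ Min avoids the target.

Min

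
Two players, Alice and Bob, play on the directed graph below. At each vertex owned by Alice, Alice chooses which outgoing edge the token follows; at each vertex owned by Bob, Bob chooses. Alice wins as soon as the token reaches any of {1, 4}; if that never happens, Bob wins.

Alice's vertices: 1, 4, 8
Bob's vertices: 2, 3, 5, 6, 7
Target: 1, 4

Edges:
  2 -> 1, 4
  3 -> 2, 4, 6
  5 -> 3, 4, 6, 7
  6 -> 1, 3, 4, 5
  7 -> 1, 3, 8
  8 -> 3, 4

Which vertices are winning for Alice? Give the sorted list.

1, 2, 4, 8

A0 = {1, 4}
A1: add {2, 8} — 2 (Bob): all of {1, 4} already in; 8 (Alice) has 8→4.
A2 = A1; e.g. 3 (Bob) can still go to 6. Fixed point.
Alice's winning region = {1, 2, 4, 8}.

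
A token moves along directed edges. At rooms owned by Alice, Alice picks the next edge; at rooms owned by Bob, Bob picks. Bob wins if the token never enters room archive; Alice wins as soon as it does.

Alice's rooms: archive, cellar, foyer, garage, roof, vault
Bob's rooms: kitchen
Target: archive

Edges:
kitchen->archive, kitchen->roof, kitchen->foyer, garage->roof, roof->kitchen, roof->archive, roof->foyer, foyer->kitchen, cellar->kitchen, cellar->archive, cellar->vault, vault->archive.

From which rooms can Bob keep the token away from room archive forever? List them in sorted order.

A0 = {archive}
A1: add {cellar, roof, vault} — roof (Alice) has roof→archive; cellar (Alice) has cellar→archive; vault (Alice) has vault→archive.
A2: add {garage} — garage (Alice) has garage→roof.
A3 = A2; e.g. kitchen (Bob) can still go to foyer. Fixed point.
Alice's attractor = {archive, cellar, garage, roof, vault}; Bob avoids the target exactly from the complement.

foyer, kitchen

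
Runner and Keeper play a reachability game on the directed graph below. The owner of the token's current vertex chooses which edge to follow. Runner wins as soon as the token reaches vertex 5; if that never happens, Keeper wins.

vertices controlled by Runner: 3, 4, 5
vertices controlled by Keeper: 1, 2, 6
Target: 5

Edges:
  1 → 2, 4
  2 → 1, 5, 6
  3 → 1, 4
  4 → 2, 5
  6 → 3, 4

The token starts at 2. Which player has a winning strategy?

A0 = {5}
A1: add {4} — 4 (Runner) has 4→5.
A2: add {3} — 3 (Runner) has 3→4.
A3: add {6} — 6 (Keeper): all of {3, 4} already in.
A4 = A3; e.g. 1 (Keeper) can still go to 2. Fixed point.
2 never enters the attractor, so Keeper can avoid the target forever.

Keeper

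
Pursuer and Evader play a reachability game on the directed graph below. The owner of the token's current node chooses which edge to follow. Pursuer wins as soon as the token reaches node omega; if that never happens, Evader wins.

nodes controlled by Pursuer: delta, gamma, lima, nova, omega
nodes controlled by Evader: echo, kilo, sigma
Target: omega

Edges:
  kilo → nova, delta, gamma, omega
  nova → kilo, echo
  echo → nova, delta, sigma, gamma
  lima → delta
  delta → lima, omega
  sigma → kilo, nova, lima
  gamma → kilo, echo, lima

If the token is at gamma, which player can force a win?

A0 = {omega}
A1: add {delta} — delta (Pursuer) has delta→omega.
A2: add {lima} — lima (Pursuer) has lima→delta.
A3: add {gamma} — gamma (Pursuer) has gamma→lima.
A4 = A3; e.g. kilo (Evader) can still go to nova. Fixed point.
gamma ∈ A3, so Pursuer can force the target.

Pursuer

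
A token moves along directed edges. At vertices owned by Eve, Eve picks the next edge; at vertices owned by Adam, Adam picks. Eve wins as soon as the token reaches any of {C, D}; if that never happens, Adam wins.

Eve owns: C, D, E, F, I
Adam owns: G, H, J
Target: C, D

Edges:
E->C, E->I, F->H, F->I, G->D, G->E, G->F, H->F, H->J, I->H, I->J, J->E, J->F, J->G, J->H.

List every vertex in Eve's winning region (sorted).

C, D, E

A0 = {C, D}
A1: add {E} — E (Eve) has E→C.
A2 = A1; e.g. F (Eve) has no edge into A1. Fixed point.
Eve's winning region = {C, D, E}.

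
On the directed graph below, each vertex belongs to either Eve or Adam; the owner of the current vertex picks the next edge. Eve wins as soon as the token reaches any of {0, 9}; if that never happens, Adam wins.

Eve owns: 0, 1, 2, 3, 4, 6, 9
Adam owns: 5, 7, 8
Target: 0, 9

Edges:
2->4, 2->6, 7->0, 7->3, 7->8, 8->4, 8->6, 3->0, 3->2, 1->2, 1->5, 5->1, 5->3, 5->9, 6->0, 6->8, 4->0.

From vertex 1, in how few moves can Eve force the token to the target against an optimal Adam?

A0 = {0, 9}
A1: add {3, 4, 6} — 3 (Eve) has 3→0; 4 (Eve) has 4→0; 6 (Eve) has 6→0.
A2: add {2, 8} — 2 (Eve) has 2→4; 8 (Adam): all of {4, 6} already in.
A3: add {1, 7} — 1 (Eve) has 1→2; 7 (Adam): all of {0, 3, 8} already in.
1 enters the attractor at level 3, so Eve can force the target in 3 moves from there.

3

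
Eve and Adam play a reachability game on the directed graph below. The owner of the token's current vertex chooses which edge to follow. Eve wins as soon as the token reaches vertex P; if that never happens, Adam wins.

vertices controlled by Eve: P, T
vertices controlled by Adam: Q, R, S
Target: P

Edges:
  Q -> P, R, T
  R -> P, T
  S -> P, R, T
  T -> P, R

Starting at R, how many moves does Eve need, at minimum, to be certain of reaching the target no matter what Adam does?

2

A0 = {P}
A1: add {T} — T (Eve) has T→P.
A2: add {R} — R (Adam): all of {P, T} already in.
R enters the attractor at level 2, so Eve can force the target in 2 moves from there.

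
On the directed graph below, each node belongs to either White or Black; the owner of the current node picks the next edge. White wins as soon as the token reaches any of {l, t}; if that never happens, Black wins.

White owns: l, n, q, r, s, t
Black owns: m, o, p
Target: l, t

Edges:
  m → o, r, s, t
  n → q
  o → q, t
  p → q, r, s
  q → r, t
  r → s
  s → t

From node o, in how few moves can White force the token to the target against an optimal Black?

A0 = {l, t}
A1: add {q, s} — q (White) has q→t; s (White) has s→t.
A2: add {n, o, r} — n (White) has n→q; o (Black): all of {q, t} already in; r (White) has r→s.
o enters the attractor at level 2, so White can force the target in 2 moves from there.

2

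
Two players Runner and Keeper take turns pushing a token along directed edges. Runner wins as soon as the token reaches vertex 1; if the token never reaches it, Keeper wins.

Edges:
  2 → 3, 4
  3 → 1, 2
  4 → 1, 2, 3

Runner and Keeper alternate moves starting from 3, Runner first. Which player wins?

Track states (vertex, player-to-move).
A0 = {(1,Runner), (1,Keeper)}
A1: add {(3,Runner), (4,Runner)}.
(3,Runner) ∈ A1 ⇒ Runner forces the target.

Runner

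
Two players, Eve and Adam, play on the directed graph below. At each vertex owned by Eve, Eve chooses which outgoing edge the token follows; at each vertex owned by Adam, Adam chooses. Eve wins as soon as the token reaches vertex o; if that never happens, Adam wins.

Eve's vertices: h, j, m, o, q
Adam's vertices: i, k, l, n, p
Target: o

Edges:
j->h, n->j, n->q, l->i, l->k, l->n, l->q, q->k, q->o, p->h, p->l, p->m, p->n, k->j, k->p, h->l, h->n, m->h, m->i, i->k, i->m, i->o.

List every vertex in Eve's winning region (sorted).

A0 = {o}
A1: add {q} — q (Eve) has q→o.
A2 = A1; e.g. h (Eve) has no edge into A1. Fixed point.
Eve's winning region = {o, q}.

o, q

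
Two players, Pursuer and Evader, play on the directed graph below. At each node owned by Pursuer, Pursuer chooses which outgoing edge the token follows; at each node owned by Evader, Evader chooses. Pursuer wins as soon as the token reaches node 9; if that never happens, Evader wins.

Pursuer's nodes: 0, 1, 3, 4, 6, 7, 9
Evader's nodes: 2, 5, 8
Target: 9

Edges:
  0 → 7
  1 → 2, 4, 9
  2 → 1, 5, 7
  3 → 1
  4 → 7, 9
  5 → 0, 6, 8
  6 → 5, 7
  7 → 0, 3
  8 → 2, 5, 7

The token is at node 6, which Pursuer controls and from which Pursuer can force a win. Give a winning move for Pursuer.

A0 = {9}
A1: add {1, 4} — 1 (Pursuer) has 1→9; 4 (Pursuer) has 4→9.
A2: add {3} — 3 (Pursuer) has 3→1.
A3: add {7} — 7 (Pursuer) has 7→3.
A4: add {0, 6} — 0 (Pursuer) has 0→7; 6 (Pursuer) has 6→7.
A5 = A4; e.g. 2 (Evader) can still go to 5. Fixed point.
From 6, successor 7 is in the attractor (rank 3); the other successor 5 is not.

7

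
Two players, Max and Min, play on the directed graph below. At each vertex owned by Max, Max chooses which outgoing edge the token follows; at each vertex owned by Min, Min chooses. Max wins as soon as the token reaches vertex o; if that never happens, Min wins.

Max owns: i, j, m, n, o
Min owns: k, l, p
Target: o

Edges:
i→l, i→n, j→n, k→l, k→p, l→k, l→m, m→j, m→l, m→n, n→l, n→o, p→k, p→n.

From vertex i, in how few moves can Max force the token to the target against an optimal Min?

A0 = {o}
A1: add {n} — n (Max) has n→o.
A2: add {i, j, m} — i (Max) has i→n; j (Max) has j→n; m (Max) has m→n.
A3 = A2; e.g. k (Min) can still go to l. Fixed point.
i enters the attractor at level 2, so Max can force the target in 2 moves from there.

2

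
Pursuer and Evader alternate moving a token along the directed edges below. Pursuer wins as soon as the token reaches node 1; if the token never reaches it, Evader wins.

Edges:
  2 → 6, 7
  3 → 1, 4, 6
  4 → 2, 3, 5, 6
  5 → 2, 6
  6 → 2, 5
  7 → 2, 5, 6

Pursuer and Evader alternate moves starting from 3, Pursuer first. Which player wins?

Track states (vertex, player-to-move).
A0 = {(1,Pursuer), (1,Evader)}
A1: add {(3,Pursuer)}.
(3,Pursuer) ∈ A1 ⇒ Pursuer forces the target.

Pursuer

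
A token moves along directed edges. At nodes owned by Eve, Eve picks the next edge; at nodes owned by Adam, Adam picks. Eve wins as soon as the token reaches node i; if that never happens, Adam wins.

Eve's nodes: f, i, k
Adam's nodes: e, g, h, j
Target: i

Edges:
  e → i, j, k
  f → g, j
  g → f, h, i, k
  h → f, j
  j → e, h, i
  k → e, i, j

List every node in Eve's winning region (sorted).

i, k

A0 = {i}
A1: add {k} — k (Eve) has k→i.
A2 = A1; e.g. e (Adam) can still go to j. Fixed point.
Eve's winning region = {i, k}.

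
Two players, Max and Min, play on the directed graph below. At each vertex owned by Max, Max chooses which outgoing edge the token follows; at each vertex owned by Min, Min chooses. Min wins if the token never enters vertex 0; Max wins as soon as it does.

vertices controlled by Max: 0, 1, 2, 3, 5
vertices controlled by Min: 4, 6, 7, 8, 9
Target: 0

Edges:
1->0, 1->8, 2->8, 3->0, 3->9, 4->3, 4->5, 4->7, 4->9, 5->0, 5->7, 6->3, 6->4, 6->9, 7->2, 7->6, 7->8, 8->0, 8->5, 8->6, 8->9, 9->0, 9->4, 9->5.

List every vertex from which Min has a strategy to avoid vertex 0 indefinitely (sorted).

2, 4, 6, 7, 8, 9

A0 = {0}
A1: add {1, 3, 5} — 1 (Max) has 1→0; 3 (Max) has 3→0; 5 (Max) has 5→0.
A2 = A1; e.g. 2 (Max) has no edge into A1. Fixed point.
Max's attractor = {0, 1, 3, 5}; Min avoids the target exactly from the complement.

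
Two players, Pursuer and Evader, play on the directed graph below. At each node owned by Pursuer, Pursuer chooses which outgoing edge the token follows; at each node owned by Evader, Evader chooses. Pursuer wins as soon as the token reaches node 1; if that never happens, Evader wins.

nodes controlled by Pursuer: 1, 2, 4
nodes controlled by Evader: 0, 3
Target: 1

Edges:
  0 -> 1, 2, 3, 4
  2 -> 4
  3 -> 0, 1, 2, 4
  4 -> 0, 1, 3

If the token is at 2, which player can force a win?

Pursuer

A0 = {1}
A1: add {4} — 4 (Pursuer) has 4→1.
A2: add {2} — 2 (Pursuer) has 2→4.
A3 = A2; e.g. 0 (Evader) can still go to 3. Fixed point.
2 ∈ A2, so Pursuer can force the target.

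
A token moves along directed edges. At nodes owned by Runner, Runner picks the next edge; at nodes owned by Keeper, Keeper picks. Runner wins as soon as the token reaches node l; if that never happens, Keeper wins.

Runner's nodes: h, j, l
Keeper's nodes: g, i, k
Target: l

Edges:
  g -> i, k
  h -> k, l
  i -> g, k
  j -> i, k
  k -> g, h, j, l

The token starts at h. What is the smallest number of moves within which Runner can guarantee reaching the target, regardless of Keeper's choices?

A0 = {l}
A1: add {h} — h (Runner) has h→l.
A2 = A1; e.g. g (Keeper) can still go to i. Fixed point.
h enters the attractor at level 1, so Runner can force the target in 1 move from there.

1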